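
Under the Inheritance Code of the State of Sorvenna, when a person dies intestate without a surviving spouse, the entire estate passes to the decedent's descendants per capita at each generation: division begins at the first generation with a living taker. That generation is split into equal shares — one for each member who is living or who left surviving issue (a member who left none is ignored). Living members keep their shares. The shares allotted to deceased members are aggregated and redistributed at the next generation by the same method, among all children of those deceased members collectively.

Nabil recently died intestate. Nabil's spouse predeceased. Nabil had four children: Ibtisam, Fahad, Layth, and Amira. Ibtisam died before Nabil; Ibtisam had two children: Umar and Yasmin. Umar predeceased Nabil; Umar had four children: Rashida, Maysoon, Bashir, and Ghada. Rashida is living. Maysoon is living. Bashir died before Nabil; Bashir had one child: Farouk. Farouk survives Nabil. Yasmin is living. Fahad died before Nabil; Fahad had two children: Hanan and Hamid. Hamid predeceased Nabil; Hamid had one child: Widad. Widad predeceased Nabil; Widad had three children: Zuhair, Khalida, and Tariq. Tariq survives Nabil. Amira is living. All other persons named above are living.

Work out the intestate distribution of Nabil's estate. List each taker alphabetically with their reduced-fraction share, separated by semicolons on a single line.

There is no surviving spouse, so the entire estate passes to Nabil's descendants per capita at each generation.
At generation 1 (Ibtisam, Fahad, Layth, Amira) there are 4 shares of (1)/4 = 1/4 each.
Living: Layth and Amira — each takes 1/4.
Deceased: Ibtisam and Fahad. Their combined 1/2 is pooled and carried to generation 2.
At generation 2 (Umar, Yasmin, Hanan, Hamid) there are 4 shares of (1/2)/4 = 1/8 each.
Living: Yasmin and Hanan — each takes 1/8.
Deceased: Umar and Hamid. Their combined 1/4 is pooled and carried to generation 3.
At generation 3 (Rashida, Maysoon, Bashir, Ghada, Widad) there are 5 shares of (1/4)/5 = 1/20 each.
Living: Rashida, Maysoon, and Ghada — each takes 1/20.
Deceased: Bashir and Widad. Their combined 1/10 is pooled and carried to generation 4.
At generation 4 (Farouk, Zuhair, Khalida, Tariq) there are 4 shares of (1/10)/4 = 1/40 each.
Living: Farouk, Zuhair, Khalida, and Tariq — each takes 1/40.

Amira 1/4; Farouk 1/40; Ghada 1/20; Hanan 1/8; Khalida 1/40; Layth 1/4; Maysoon 1/20; Rashida 1/20; Tariq 1/40; Yasmin 1/8; Zuhair 1/40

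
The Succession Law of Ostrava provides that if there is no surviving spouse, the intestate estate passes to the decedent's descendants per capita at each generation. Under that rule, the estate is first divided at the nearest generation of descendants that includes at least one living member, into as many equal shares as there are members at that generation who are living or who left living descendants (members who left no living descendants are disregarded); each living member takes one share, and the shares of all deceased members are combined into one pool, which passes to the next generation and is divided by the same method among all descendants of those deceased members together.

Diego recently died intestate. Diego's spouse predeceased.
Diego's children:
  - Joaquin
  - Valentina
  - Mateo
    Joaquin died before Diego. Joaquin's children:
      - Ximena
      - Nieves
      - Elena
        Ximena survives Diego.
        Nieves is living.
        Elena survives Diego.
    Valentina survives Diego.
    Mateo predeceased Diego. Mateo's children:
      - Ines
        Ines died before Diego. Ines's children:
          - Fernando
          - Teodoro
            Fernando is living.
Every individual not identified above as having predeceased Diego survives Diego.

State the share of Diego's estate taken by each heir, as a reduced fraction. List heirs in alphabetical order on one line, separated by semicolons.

Elena 1/6; Fernando 1/12; Nieves 1/6; Teodoro 1/12; Valentina 1/3; Ximena 1/6

There is no surviving spouse, so the entire estate passes to Diego's descendants per capita at each generation.
At generation 1 (Joaquin, Valentina, Mateo) there are 3 shares of (1)/3 = 1/3 each.
Living: Valentina — each takes 1/3.
Deceased: Joaquin and Mateo. Their combined 2/3 is pooled and carried to generation 2.
At generation 2 (Ximena, Nieves, Elena, Ines) there are 4 shares of (2/3)/4 = 1/6 each.
Living: Ximena, Nieves, and Elena — each takes 1/6.
Deceased: Ines. That 1/6 share is carried to generation 3.
At generation 3 (Fernando, Teodoro) there are 2 shares of (1/6)/2 = 1/12 each.
Living: Fernando and Teodoro — each takes 1/12.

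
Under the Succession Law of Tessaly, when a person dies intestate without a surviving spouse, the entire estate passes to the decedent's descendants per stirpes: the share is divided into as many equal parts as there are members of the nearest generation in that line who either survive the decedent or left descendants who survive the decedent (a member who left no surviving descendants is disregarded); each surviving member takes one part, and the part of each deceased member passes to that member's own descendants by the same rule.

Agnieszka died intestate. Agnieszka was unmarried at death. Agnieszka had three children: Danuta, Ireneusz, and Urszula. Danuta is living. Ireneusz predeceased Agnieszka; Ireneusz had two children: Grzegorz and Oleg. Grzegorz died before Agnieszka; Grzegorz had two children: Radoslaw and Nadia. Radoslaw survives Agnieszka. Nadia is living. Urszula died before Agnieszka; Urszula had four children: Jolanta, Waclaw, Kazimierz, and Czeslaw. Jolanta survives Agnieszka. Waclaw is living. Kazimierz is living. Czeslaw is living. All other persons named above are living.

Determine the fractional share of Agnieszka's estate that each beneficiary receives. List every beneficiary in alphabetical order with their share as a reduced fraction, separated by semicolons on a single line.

There is no surviving spouse, so the entire estate passes to Agnieszka's descendants per stirpes.
The estate is divided into 3 equal shares of 1/3 among Danuta, Ireneusz, Urszula.
Danuta is living and takes 1/3.
Ireneusz predeceased; the 1/3 allotted to Ireneusz's branch passes to Ireneusz's issue by representation.
The 1/3 is divided into 2 equal shares of 1/6 among Grzegorz, Oleg.
Grzegorz predeceased; the 1/6 allotted to Grzegorz's branch passes to Grzegorz's issue by representation.
The 1/6 is divided into 2 equal shares of 1/12 among Radoslaw, Nadia.
Radoslaw is living and takes 1/12.
Nadia is living and takes 1/12.
Oleg is living and takes 1/6.
Urszula predeceased; the 1/3 allotted to Urszula's branch passes to Urszula's issue by representation.
The 1/3 is divided into 4 equal shares of 1/12 among Jolanta, Waclaw, Kazimierz, Czeslaw.
Jolanta is living and takes 1/12.
Waclaw is living and takes 1/12.
Kazimierz is living and takes 1/12.
Czeslaw is living and takes 1/12.

Czeslaw 1/12; Danuta 1/3; Jolanta 1/12; Kazimierz 1/12; Nadia 1/12; Oleg 1/6; Radoslaw 1/12; Waclaw 1/12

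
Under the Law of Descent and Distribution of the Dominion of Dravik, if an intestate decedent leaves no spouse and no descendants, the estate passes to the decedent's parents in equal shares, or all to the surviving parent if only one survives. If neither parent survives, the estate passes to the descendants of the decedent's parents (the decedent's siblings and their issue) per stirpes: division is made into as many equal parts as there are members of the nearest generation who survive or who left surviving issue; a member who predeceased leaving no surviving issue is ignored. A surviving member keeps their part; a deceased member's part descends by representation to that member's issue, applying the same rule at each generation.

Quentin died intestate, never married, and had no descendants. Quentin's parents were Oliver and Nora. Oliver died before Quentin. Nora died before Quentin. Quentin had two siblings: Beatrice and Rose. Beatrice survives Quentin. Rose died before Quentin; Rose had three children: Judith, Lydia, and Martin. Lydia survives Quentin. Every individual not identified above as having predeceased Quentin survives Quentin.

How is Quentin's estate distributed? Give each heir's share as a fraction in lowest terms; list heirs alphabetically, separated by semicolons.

Beatrice 1/2; Judith 1/6; Lydia 1/6; Martin 1/6

Neither parent survives and there are no descendants, so the estate passes to Quentin's siblings and their issue per stirpes.
The estate is divided into 2 equal shares of 1/2 among Beatrice, Rose.
Beatrice is living and takes 1/2.
Rose predeceased; the 1/2 allotted to Rose's branch passes to Rose's issue by representation.
The 1/2 is divided into 3 equal shares of 1/6 among Judith, Lydia, Martin.
Judith is living and takes 1/6.
Lydia is living and takes 1/6.
Martin is living and takes 1/6.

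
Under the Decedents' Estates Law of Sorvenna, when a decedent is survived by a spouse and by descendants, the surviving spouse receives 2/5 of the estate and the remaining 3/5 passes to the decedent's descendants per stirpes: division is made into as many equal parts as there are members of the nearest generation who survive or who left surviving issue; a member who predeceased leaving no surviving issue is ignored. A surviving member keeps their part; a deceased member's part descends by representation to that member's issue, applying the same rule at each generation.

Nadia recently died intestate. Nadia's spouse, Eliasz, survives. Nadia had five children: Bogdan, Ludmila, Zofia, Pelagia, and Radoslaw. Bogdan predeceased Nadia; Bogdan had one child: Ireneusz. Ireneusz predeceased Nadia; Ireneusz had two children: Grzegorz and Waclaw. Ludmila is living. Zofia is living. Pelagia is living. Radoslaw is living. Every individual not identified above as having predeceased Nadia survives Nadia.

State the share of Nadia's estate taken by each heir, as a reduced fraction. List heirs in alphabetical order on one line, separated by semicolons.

Eliasz, as surviving spouse, takes 2/5.
The remaining 3/5 passes to Nadia's descendants per stirpes.
The 3/5 is divided into 5 equal shares of 3/25 among Bogdan, Ludmila, Zofia, Pelagia, Radoslaw.
Bogdan predeceased; the 3/25 allotted to Bogdan's branch passes to Bogdan's issue by representation.
Ireneusz's line is the sole branch at this level, so the full 3/25 passes to Ireneusz's issue by representation.
The 3/25 is divided into 2 equal shares of 3/50 among Grzegorz, Waclaw.
Grzegorz is living and takes 3/50.
Waclaw is living and takes 3/50.
Ludmila is living and takes 3/25.
Zofia is living and takes 3/25.
Pelagia is living and takes 3/25.
Radoslaw is living and takes 3/25.

Eliasz 2/5; Grzegorz 3/50; Ludmila 3/25; Pelagia 3/25; Radoslaw 3/25; Waclaw 3/50; Zofia 3/25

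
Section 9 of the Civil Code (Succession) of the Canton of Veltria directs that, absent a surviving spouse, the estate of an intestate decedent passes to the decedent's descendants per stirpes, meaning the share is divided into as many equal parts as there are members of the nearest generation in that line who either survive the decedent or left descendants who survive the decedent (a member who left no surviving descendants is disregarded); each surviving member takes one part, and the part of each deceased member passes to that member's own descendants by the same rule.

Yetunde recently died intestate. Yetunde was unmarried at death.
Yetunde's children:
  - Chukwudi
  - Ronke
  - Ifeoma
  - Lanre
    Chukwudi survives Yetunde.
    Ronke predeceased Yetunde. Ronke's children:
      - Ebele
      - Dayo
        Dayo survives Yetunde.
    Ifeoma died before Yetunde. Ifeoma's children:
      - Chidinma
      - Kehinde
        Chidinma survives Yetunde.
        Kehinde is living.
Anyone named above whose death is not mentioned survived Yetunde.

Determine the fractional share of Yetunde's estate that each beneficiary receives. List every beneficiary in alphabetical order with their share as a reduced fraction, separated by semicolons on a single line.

There is no surviving spouse, so the entire estate passes to Yetunde's descendants per stirpes.
The estate is divided into 4 equal shares of 1/4 among Chukwudi, Ronke, Ifeoma, Lanre.
Chukwudi is living and takes 1/4.
Ronke predeceased; the 1/4 allotted to Ronke's branch passes to Ronke's issue by representation.
The 1/4 is divided into 2 equal shares of 1/8 among Ebele, Dayo.
Ebele is living and takes 1/8.
Dayo is living and takes 1/8.
Ifeoma predeceased; the 1/4 allotted to Ifeoma's branch passes to Ifeoma's issue by representation.
The 1/4 is divided into 2 equal shares of 1/8 among Chidinma, Kehinde.
Chidinma is living and takes 1/8.
Kehinde is living and takes 1/8.
Lanre is living and takes 1/4.

Chidinma 1/8; Chukwudi 1/4; Dayo 1/8; Ebele 1/8; Kehinde 1/8; Lanre 1/4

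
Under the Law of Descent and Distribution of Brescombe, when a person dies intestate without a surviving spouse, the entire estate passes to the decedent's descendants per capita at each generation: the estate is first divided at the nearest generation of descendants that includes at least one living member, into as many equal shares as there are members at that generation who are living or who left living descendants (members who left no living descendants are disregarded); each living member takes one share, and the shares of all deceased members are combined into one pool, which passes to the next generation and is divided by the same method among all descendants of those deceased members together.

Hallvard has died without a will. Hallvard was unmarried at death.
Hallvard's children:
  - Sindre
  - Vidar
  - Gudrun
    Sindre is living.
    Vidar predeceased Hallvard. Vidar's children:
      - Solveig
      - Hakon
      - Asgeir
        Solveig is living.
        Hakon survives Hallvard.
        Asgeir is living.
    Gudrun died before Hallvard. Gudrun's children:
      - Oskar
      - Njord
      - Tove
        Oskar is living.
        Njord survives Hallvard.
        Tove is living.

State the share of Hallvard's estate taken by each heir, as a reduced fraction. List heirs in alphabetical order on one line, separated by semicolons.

Asgeir 1/9; Hakon 1/9; Njord 1/9; Oskar 1/9; Sindre 1/3; Solveig 1/9; Tove 1/9

There is no surviving spouse, so the entire estate passes to Hallvard's descendants per capita at each generation.
At generation 1 (Sindre, Vidar, Gudrun) there are 3 shares of (1)/3 = 1/3 each.
Living: Sindre — each takes 1/3.
Deceased: Vidar and Gudrun. Their combined 2/3 is pooled and carried to generation 2.
At generation 2 (Solveig, Hakon, Asgeir, Oskar, Njord, Tove) there are 6 shares of (2/3)/6 = 1/9 each.
Living: Solveig, Hakon, Asgeir, Oskar, Njord, and Tove — each takes 1/9.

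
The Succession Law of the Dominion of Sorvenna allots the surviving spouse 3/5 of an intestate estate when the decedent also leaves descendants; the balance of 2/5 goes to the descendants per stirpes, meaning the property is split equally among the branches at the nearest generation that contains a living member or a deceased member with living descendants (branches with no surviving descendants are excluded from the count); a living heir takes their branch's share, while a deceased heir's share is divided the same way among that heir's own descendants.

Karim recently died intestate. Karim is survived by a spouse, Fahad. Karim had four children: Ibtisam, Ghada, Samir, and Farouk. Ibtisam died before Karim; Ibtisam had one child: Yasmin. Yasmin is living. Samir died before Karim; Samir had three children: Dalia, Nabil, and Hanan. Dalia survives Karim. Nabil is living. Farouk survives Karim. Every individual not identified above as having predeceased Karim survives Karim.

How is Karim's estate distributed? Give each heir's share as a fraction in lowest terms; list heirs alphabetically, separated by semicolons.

Fahad, as surviving spouse, takes 3/5.
The remaining 2/5 passes to Karim's descendants per stirpes.
The 2/5 is divided into 4 equal shares of 1/10 among Ibtisam, Ghada, Samir, Farouk.
Ibtisam predeceased; the 1/10 allotted to Ibtisam's branch passes to Ibtisam's issue by representation.
Yasmin is the sole taker at this level and receives the full 1/10.
Ghada is living and takes 1/10.
Samir predeceased; the 1/10 allotted to Samir's branch passes to Samir's issue by representation.
The 1/10 is divided into 3 equal shares of 1/30 among Dalia, Nabil, Hanan.
Dalia is living and takes 1/30.
Nabil is living and takes 1/30.
Hanan is living and takes 1/30.
Farouk is living and takes 1/10.

Dalia 1/30; Fahad 3/5; Farouk 1/10; Ghada 1/10; Hanan 1/30; Nabil 1/30; Yasmin 1/10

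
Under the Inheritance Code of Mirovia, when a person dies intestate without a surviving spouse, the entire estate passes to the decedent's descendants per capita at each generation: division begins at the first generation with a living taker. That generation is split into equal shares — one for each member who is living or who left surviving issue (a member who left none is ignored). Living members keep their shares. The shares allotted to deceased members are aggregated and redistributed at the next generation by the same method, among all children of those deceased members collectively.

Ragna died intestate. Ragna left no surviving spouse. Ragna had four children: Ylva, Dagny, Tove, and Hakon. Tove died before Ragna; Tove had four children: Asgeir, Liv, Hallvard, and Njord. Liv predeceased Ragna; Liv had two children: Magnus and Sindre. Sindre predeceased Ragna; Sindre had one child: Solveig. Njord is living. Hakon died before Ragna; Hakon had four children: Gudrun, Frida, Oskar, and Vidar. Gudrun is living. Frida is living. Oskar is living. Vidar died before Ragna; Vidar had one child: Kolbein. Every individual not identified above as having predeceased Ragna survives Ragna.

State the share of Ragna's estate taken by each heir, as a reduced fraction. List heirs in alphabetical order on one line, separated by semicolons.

Asgeir 1/16; Dagny 1/4; Frida 1/16; Gudrun 1/16; Hallvard 1/16; Kolbein 1/24; Magnus 1/24; Njord 1/16; Oskar 1/16; Solveig 1/24; Ylva 1/4

There is no surviving spouse, so the entire estate passes to Ragna's descendants per capita at each generation.
At generation 1 (Ylva, Dagny, Tove, Hakon) there are 4 shares of (1)/4 = 1/4 each.
Living: Ylva and Dagny — each takes 1/4.
Deceased: Tove and Hakon. Their combined 1/2 is pooled and carried to generation 2.
At generation 2 (Asgeir, Liv, Hallvard, Njord, Gudrun, Frida, Oskar, Vidar) there are 8 shares of (1/2)/8 = 1/16 each.
Living: Asgeir, Hallvard, Njord, Gudrun, Frida, and Oskar — each takes 1/16.
Deceased: Liv and Vidar. Their combined 1/8 is pooled and carried to generation 3.
At generation 3 (Magnus, Sindre, Kolbein) there are 3 shares of (1/8)/3 = 1/24 each.
Living: Magnus and Kolbein — each takes 1/24.
Deceased: Sindre. That 1/24 share is carried to generation 4.
At generation 4 (Solveig) there are 1 shares of (1/24)/1 = 1/24 each.
Living: Solveig — each takes 1/24.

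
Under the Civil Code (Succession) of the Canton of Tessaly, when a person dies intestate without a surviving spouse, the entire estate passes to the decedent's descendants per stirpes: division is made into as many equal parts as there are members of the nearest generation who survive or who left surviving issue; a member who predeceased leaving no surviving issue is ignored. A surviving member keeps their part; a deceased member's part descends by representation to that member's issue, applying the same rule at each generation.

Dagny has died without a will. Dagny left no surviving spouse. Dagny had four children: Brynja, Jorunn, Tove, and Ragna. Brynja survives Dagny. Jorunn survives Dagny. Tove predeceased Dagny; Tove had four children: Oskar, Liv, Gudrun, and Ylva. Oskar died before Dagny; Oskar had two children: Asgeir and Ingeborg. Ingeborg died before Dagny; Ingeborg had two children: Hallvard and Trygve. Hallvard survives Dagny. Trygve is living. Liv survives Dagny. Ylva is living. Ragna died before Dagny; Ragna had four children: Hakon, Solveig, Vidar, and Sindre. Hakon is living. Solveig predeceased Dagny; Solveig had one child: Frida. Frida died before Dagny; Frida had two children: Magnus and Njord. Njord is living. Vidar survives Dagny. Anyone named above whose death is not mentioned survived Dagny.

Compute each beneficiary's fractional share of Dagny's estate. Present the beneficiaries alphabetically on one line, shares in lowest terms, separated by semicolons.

There is no surviving spouse, so the entire estate passes to Dagny's descendants per stirpes.
The estate is divided into 4 equal shares of 1/4 among Brynja, Jorunn, Tove, Ragna.
Brynja is living and takes 1/4.
Jorunn is living and takes 1/4.
Tove predeceased; the 1/4 allotted to Tove's branch passes to Tove's issue by representation.
The 1/4 is divided into 4 equal shares of 1/16 among Oskar, Liv, Gudrun, Ylva.
Oskar predeceased; the 1/16 allotted to Oskar's branch passes to Oskar's issue by representation.
The 1/16 is divided into 2 equal shares of 1/32 among Asgeir, Ingeborg.
Asgeir is living and takes 1/32.
Ingeborg predeceased; the 1/32 allotted to Ingeborg's branch passes to Ingeborg's issue by representation.
The 1/32 is divided into 2 equal shares of 1/64 among Hallvard, Trygve.
Hallvard is living and takes 1/64.
Trygve is living and takes 1/64.
Liv is living and takes 1/16.
Gudrun is living and takes 1/16.
Ylva is living and takes 1/16.
Ragna predeceased; the 1/4 allotted to Ragna's branch passes to Ragna's issue by representation.
The 1/4 is divided into 4 equal shares of 1/16 among Hakon, Solveig, Vidar, Sindre.
Hakon is living and takes 1/16.
Solveig predeceased; the 1/16 allotted to Solveig's branch passes to Solveig's issue by representation.
Frida's line is the sole branch at this level, so the full 1/16 passes to Frida's issue by representation.
The 1/16 is divided into 2 equal shares of 1/32 among Magnus, Njord.
Magnus is living and takes 1/32.
Njord is living and takes 1/32.
Vidar is living and takes 1/16.
Sindre is living and takes 1/16.

Asgeir 1/32; Brynja 1/4; Gudrun 1/16; Hakon 1/16; Hallvard 1/64; Jorunn 1/4; Liv 1/16; Magnus 1/32; Njord 1/32; Sindre 1/16; Trygve 1/64; Vidar 1/16; Ylva 1/16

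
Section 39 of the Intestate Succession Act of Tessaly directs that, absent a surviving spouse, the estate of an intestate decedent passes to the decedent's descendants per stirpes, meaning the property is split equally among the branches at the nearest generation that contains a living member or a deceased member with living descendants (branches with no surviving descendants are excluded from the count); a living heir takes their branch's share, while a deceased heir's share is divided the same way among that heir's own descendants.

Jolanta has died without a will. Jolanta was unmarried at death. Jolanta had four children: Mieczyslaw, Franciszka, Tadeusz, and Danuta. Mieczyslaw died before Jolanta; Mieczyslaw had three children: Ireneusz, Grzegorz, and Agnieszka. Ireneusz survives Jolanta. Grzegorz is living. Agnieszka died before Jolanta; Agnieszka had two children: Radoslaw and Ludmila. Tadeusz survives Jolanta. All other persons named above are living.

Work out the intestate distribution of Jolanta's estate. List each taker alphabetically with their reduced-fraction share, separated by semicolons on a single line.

There is no surviving spouse, so the entire estate passes to Jolanta's descendants per stirpes.
The estate is divided into 4 equal shares of 1/4 among Mieczyslaw, Franciszka, Tadeusz, Danuta.
Mieczyslaw predeceased; the 1/4 allotted to Mieczyslaw's branch passes to Mieczyslaw's issue by representation.
The 1/4 is divided into 3 equal shares of 1/12 among Ireneusz, Grzegorz, Agnieszka.
Ireneusz is living and takes 1/12.
Grzegorz is living and takes 1/12.
Agnieszka predeceased; the 1/12 allotted to Agnieszka's branch passes to Agnieszka's issue by representation.
The 1/12 is divided into 2 equal shares of 1/24 among Radoslaw, Ludmila.
Radoslaw is living and takes 1/24.
Ludmila is living and takes 1/24.
Franciszka is living and takes 1/4.
Tadeusz is living and takes 1/4.
Danuta is living and takes 1/4.

Danuta 1/4; Franciszka 1/4; Grzegorz 1/12; Ireneusz 1/12; Ludmila 1/24; Radoslaw 1/24; Tadeusz 1/4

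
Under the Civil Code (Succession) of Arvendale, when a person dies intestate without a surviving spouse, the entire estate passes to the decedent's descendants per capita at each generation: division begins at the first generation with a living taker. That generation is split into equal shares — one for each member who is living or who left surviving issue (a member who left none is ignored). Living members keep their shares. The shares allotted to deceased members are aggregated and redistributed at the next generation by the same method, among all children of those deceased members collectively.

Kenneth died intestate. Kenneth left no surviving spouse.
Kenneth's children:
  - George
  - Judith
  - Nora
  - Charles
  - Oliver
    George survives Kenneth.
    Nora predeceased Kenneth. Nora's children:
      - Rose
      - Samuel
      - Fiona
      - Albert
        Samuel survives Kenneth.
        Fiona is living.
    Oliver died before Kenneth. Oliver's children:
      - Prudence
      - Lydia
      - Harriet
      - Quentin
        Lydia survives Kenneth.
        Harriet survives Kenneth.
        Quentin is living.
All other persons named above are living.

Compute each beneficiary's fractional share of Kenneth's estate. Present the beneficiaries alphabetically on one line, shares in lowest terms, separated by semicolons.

There is no surviving spouse, so the entire estate passes to Kenneth's descendants per capita at each generation.
At generation 1 (George, Judith, Nora, Charles, Oliver) there are 5 shares of (1)/5 = 1/5 each.
Living: George, Judith, and Charles — each takes 1/5.
Deceased: Nora and Oliver. Their combined 2/5 is pooled and carried to generation 2.
At generation 2 (Rose, Samuel, Fiona, Albert, Prudence, Lydia, Harriet, Quentin) there are 8 shares of (2/5)/8 = 1/20 each.
Living: Rose, Samuel, Fiona, Albert, Prudence, Lydia, Harriet, and Quentin — each takes 1/20.

Albert 1/20; Charles 1/5; Fiona 1/20; George 1/5; Harriet 1/20; Judith 1/5; Lydia 1/20; Prudence 1/20; Quentin 1/20; Rose 1/20; Samuel 1/20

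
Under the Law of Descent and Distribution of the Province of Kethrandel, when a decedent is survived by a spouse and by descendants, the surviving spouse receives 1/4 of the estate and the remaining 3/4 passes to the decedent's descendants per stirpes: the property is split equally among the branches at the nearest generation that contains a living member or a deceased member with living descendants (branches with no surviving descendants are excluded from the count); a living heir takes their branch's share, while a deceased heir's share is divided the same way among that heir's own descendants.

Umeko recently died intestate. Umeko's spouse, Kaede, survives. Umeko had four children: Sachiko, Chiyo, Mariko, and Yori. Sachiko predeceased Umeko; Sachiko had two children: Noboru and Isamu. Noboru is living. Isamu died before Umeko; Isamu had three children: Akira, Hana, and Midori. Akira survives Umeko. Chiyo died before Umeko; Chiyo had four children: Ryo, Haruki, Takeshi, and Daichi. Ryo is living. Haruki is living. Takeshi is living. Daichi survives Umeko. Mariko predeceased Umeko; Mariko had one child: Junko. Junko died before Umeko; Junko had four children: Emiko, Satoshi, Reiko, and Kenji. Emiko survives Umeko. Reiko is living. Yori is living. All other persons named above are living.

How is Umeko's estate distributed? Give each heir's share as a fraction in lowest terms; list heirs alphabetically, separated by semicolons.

Akira 1/32; Daichi 3/64; Emiko 3/64; Hana 1/32; Haruki 3/64; Kaede 1/4; Kenji 3/64; Midori 1/32; Noboru 3/32; Reiko 3/64; Ryo 3/64; Satoshi 3/64; Takeshi 3/64; Yori 3/16

Kaede, as surviving spouse, takes 1/4.
The remaining 3/4 passes to Umeko's descendants per stirpes.
The 3/4 is divided into 4 equal shares of 3/16 among Sachiko, Chiyo, Mariko, Yori.
Sachiko predeceased; the 3/16 allotted to Sachiko's branch passes to Sachiko's issue by representation.
The 3/16 is divided into 2 equal shares of 3/32 among Noboru, Isamu.
Noboru is living and takes 3/32.
Isamu predeceased; the 3/32 allotted to Isamu's branch passes to Isamu's issue by representation.
The 3/32 is divided into 3 equal shares of 1/32 among Akira, Hana, Midori.
Akira is living and takes 1/32.
Hana is living and takes 1/32.
Midori is living and takes 1/32.
Chiyo predeceased; the 3/16 allotted to Chiyo's branch passes to Chiyo's issue by representation.
The 3/16 is divided into 4 equal shares of 3/64 among Ryo, Haruki, Takeshi, Daichi.
Ryo is living and takes 3/64.
Haruki is living and takes 3/64.
Takeshi is living and takes 3/64.
Daichi is living and takes 3/64.
Mariko predeceased; the 3/16 allotted to Mariko's branch passes to Mariko's issue by representation.
Junko's line is the sole branch at this level, so the full 3/16 passes to Junko's issue by representation.
The 3/16 is divided into 4 equal shares of 3/64 among Emiko, Satoshi, Reiko, Kenji.
Emiko is living and takes 3/64.
Satoshi is living and takes 3/64.
Reiko is living and takes 3/64.
Kenji is living and takes 3/64.
Yori is living and takes 3/16.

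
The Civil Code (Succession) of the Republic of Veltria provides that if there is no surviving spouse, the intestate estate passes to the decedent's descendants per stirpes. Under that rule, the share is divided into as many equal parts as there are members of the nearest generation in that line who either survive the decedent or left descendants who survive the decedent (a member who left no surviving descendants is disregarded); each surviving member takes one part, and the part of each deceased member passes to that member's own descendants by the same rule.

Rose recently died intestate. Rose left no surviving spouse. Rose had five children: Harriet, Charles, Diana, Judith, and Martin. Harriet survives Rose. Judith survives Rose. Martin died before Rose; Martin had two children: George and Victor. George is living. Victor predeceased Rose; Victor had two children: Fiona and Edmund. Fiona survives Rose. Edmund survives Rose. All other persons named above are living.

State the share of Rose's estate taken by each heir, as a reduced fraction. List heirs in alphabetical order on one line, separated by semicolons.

Charles 1/5; Diana 1/5; Edmund 1/20; Fiona 1/20; George 1/10; Harriet 1/5; Judith 1/5

There is no surviving spouse, so the entire estate passes to Rose's descendants per stirpes.
The estate is divided into 5 equal shares of 1/5 among Harriet, Charles, Diana, Judith, Martin.
Harriet is living and takes 1/5.
Charles is living and takes 1/5.
Diana is living and takes 1/5.
Judith is living and takes 1/5.
Martin predeceased; the 1/5 allotted to Martin's branch passes to Martin's issue by representation.
The 1/5 is divided into 2 equal shares of 1/10 among George, Victor.
George is living and takes 1/10.
Victor predeceased; the 1/10 allotted to Victor's branch passes to Victor's issue by representation.
The 1/10 is divided into 2 equal shares of 1/20 among Fiona, Edmund.
Fiona is living and takes 1/20.
Edmund is living and takes 1/20.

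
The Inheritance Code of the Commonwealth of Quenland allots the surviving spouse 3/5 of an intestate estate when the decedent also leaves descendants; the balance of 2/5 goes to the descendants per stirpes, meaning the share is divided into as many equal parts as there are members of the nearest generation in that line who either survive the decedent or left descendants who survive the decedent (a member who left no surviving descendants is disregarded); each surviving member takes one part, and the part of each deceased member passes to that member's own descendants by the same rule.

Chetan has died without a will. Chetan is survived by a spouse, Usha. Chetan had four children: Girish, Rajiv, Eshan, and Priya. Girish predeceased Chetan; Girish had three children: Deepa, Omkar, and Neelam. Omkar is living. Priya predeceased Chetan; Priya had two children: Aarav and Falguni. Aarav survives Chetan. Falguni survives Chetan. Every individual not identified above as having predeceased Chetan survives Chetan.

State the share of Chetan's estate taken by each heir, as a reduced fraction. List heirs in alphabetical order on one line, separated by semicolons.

Usha, as surviving spouse, takes 3/5.
The remaining 2/5 passes to Chetan's descendants per stirpes.
The 2/5 is divided into 4 equal shares of 1/10 among Girish, Rajiv, Eshan, Priya.
Girish predeceased; the 1/10 allotted to Girish's branch passes to Girish's issue by representation.
The 1/10 is divided into 3 equal shares of 1/30 among Deepa, Omkar, Neelam.
Deepa is living and takes 1/30.
Omkar is living and takes 1/30.
Neelam is living and takes 1/30.
Rajiv is living and takes 1/10.
Eshan is living and takes 1/10.
Priya predeceased; the 1/10 allotted to Priya's branch passes to Priya's issue by representation.
The 1/10 is divided into 2 equal shares of 1/20 among Aarav, Falguni.
Aarav is living and takes 1/20.
Falguni is living and takes 1/20.

Aarav 1/20; Deepa 1/30; Eshan 1/10; Falguni 1/20; Neelam 1/30; Omkar 1/30; Rajiv 1/10; Usha 3/5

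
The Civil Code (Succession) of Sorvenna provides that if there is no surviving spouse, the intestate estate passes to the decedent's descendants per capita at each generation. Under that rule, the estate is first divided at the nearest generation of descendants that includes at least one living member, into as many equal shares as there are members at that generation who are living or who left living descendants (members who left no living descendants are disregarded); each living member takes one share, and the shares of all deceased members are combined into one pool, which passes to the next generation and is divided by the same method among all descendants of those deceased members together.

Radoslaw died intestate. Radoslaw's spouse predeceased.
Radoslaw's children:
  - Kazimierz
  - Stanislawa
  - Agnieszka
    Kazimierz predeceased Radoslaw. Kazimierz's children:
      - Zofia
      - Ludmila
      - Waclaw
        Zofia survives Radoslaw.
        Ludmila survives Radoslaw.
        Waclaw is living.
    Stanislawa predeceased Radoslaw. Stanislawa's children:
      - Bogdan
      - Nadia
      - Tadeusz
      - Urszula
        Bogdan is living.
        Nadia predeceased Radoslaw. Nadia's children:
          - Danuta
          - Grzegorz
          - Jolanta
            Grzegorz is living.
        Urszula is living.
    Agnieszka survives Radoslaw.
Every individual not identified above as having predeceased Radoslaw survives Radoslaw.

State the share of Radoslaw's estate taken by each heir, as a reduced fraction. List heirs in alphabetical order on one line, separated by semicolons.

There is no surviving spouse, so the entire estate passes to Radoslaw's descendants per capita at each generation.
At generation 1 (Kazimierz, Stanislawa, Agnieszka) there are 3 shares of (1)/3 = 1/3 each.
Living: Agnieszka — each takes 1/3.
Deceased: Kazimierz and Stanislawa. Their combined 2/3 is pooled and carried to generation 2.
At generation 2 (Zofia, Ludmila, Waclaw, Bogdan, Nadia, Tadeusz, Urszula) there are 7 shares of (2/3)/7 = 2/21 each.
Living: Zofia, Ludmila, Waclaw, Bogdan, Tadeusz, and Urszula — each takes 2/21.
Deceased: Nadia. That 2/21 share is carried to generation 3.
At generation 3 (Danuta, Grzegorz, Jolanta) there are 3 shares of (2/21)/3 = 2/63 each.
Living: Danuta, Grzegorz, and Jolanta — each takes 2/63.

Agnieszka 1/3; Bogdan 2/21; Danuta 2/63; Grzegorz 2/63; Jolanta 2/63; Ludmila 2/21; Tadeusz 2/21; Urszula 2/21; Waclaw 2/21; Zofia 2/21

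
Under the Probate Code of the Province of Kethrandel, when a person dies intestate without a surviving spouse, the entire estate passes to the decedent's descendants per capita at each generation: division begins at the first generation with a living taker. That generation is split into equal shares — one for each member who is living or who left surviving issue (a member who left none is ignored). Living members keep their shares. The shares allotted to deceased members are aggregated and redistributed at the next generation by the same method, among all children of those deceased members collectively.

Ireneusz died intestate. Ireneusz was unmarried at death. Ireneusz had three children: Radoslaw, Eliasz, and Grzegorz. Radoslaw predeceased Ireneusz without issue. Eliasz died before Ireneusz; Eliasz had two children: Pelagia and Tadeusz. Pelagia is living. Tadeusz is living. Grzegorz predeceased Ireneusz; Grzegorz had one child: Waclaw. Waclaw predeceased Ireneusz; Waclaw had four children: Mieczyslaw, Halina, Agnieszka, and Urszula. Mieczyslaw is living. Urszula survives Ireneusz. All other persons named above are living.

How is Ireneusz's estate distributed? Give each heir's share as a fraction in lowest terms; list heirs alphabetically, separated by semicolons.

Agnieszka 1/12; Halina 1/12; Mieczyslaw 1/12; Pelagia 1/3; Tadeusz 1/3; Urszula 1/12

There is no surviving spouse, so the entire estate passes to Ireneusz's descendants per capita at each generation.
No one at generation 1 (Eliasz, Grzegorz) is living; moving to the next generation.
At generation 2 (Pelagia, Tadeusz, Waclaw) there are 3 shares of (1)/3 = 1/3 each.
Living: Pelagia and Tadeusz — each takes 1/3.
Deceased: Waclaw. That 1/3 share is carried to generation 3.
At generation 3 (Mieczyslaw, Halina, Agnieszka, Urszula) there are 4 shares of (1/3)/4 = 1/12 each.
Living: Mieczyslaw, Halina, Agnieszka, and Urszula — each takes 1/12.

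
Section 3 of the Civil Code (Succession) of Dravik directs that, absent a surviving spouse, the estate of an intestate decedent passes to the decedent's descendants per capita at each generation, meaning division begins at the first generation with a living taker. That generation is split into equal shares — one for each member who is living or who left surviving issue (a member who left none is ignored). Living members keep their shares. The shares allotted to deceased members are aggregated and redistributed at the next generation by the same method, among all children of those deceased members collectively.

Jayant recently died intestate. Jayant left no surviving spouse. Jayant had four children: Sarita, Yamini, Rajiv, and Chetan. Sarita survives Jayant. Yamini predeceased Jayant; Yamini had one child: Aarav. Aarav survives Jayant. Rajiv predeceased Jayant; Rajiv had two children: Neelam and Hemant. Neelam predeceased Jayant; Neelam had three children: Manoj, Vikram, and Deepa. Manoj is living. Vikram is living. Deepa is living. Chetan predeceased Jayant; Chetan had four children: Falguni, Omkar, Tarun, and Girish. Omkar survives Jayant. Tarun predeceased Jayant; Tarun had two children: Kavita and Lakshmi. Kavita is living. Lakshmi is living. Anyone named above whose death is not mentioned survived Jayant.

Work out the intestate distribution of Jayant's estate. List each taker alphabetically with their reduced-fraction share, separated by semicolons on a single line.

There is no surviving spouse, so the entire estate passes to Jayant's descendants per capita at each generation.
At generation 1 (Sarita, Yamini, Rajiv, Chetan) there are 4 shares of (1)/4 = 1/4 each.
Living: Sarita — each takes 1/4.
Deceased: Yamini, Rajiv, and Chetan. Their combined 3/4 is pooled and carried to generation 2.
At generation 2 (Aarav, Neelam, Hemant, Falguni, Omkar, Tarun, Girish) there are 7 shares of (3/4)/7 = 3/28 each.
Living: Aarav, Hemant, Falguni, Omkar, and Girish — each takes 3/28.
Deceased: Neelam and Tarun. Their combined 3/14 is pooled and carried to generation 3.
At generation 3 (Manoj, Vikram, Deepa, Kavita, Lakshmi) there are 5 shares of (3/14)/5 = 3/70 each.
Living: Manoj, Vikram, Deepa, Kavita, and Lakshmi — each takes 3/70.

Aarav 3/28; Deepa 3/70; Falguni 3/28; Girish 3/28; Hemant 3/28; Kavita 3/70; Lakshmi 3/70; Manoj 3/70; Omkar 3/28; Sarita 1/4; Vikram 3/70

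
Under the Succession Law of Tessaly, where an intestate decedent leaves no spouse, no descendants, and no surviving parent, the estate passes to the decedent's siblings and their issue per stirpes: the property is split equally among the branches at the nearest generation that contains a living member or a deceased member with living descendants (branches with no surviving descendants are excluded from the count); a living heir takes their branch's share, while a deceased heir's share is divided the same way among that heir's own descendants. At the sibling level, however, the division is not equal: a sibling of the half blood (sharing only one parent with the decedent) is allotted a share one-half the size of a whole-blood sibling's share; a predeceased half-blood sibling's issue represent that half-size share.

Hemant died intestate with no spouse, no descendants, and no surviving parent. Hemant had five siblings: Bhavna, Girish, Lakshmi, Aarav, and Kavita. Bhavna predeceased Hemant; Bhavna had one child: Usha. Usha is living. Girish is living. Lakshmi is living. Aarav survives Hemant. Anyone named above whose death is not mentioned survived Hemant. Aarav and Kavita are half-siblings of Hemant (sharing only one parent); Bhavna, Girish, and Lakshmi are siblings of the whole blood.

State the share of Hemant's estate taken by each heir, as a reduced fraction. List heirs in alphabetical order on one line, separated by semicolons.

No spouse, descendants, or parent survives, so the estate passes to Hemant's siblings per stirpes.
Half-blood siblings count for one-half the weight of whole-blood siblings at the initial division.
Dividing 1 in proportion to weights (total weight 4): Bhavna (weight 1) → 1/4; Girish (weight 1) → 1/4; Lakshmi (weight 1) → 1/4; Aarav (weight 1/2) → 1/8; Kavita (weight 1/2) → 1/8.
Bhavna predeceased; the 1/4 allotted to Bhavna's branch passes to Bhavna's issue by representation.
Usha is the sole taker at this level and receives the full 1/4.
Girish is living and takes 1/4.
Lakshmi is living and takes 1/4.
Aarav is living and takes 1/8.
Kavita is living and takes 1/8.

Aarav 1/8; Girish 1/4; Kavita 1/8; Lakshmi 1/4; Usha 1/4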